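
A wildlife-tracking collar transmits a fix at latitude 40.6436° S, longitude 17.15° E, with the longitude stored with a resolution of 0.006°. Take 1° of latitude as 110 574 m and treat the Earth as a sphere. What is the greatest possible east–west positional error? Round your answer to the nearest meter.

With a 0.006° grid the true value lies within half a step, ±0.006°/2 = ±0.003°, of the stored one.
Parallels shrink by cos φ, so at 40.6436° a degree of longitude is 110574 × 0.7588 ≈ 83900.9 m.
East–west error: 0.003° × 83900.9 m/° ≈ 251.703 m.

252 meters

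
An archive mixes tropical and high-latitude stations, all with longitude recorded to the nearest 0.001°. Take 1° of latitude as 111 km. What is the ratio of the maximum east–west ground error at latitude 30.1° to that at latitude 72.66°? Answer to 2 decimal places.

Rounding to 3 decimal places leaves the longitude within ±0.0005° of the true value.
Error at 30.1° = 0.0005° × 111000 × cos 30.1° ≈ 55.5 × 0.8652 = 48.016 m.
At 72.66°: 0.0005° × 111000 × cos 72.66° = 0.0005 × 111000 × 0.2980 ≈ 16.541 m.
Ratio: 48.016 / 16.541 = cos 30.1° / cos 72.66° ≈ 2.9028.

2.90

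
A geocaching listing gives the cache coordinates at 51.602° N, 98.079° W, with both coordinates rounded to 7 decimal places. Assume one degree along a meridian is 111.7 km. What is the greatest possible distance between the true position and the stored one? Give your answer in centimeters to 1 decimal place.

Rounding to 7 decimal places leaves each coordinate within ±5e-08° of the true value.
N–S: 5e-08° × 111700 m/° = 0.005585 m.
East–west component at 51.602°: 5e-08° × 111700 × cos 51.602° ≈ 5e-08 × 69379.2 ≈ 0.00346896 m.
The two errors are perpendicular, so the maximum displacement is √(0.005585² + 0.00346896²) ≈ 0.00657464 m.
That is 0.00657464 m = 0.65746 cm.

0.7 centimeters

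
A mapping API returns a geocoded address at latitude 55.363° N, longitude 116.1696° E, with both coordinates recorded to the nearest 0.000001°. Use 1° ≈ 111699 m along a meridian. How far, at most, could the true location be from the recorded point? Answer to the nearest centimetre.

Rounding to 6 decimal places leaves each coordinate within ±5e-07° of the true value.
Latitude error → 5e-07 × 111699 = 0.0558495 m along the meridian.
E–W at 55.363°: 5e-07° × 111699 × cos 55.363° = 5e-07 × 111699 × 0.5684 ≈ 0.0317435 m.
Worst case both components are at the extreme and orthogonal: √(0.0558495² + 0.0317435²) ≈ 0.0642403 m.
That is 0.0642403 m = 6.424 cm.

6 centimetres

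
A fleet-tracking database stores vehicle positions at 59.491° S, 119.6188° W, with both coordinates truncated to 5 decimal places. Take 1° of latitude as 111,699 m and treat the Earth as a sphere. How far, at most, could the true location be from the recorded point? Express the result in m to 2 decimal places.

1.25 m

Truncating at 5 decimal places can drop up to a full unit in the last place, so each coordinate may be off by as much as 1e-05°.
Latitude error → 1e-05 × 111699 = 1.11699 m along the meridian.
E–W at 59.491°: 1e-05° × 111699 × cos 59.491° = 1e-05 × 111699 × 0.5077 ≈ 0.567066 m.
The two errors are perpendicular, so the maximum displacement is √(1.11699² + 0.567066²) ≈ 1.25269 m.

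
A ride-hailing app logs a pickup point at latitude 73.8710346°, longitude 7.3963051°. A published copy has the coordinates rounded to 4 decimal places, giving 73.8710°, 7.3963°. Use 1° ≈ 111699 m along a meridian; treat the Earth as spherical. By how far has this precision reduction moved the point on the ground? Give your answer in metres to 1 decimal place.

The latitude changed by +0.0000346° and the longitude by +0.0000051°.
North–south shift: 0.0000346 × 111699 = 3.86479 m.
E–W at 73.871°: 0.0000051° × 111699 × cos 73.871° = 0.0000051 × 111699 × 0.2778 ≈ 0.158253 m.
Hypotenuse of the two orthogonal shifts: √(3.86479² + 0.158253²) = 3.86802 m.

3.9 metres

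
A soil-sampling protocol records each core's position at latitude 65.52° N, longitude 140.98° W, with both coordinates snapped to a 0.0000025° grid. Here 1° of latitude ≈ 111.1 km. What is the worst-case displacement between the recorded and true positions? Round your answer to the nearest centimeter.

15 centimeters

With a 0.0000025° grid the true value lies within half a step, ±0.0000025°/2 = ±1.25e-06°, of the stored one.
Latitude error → 1.25e-06 × 111100 = 0.138875 m along the meridian.
E–W at 65.52°: 1.25e-06° × 111100 × cos 65.52° = 1.25e-06 × 111100 × 0.4144 ≈ 0.0575464 m.
Combining orthogonally: (0.138875² + 0.0575464²)^½ ≈ 0.150326 m.
That is 0.150326 m = 15.033 cm.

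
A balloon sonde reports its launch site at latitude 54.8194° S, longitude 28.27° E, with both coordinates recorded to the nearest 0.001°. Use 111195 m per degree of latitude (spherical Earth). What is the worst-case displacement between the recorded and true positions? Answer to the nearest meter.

64 meters

Rounding to 3 decimal places leaves each coordinate within ±0.0005° of the true value.
North–south component: 0.0005° × 111195 = 55.5975 m.
East–west component at 54.8194°: 0.0005° × 111195 × cos 54.8194° ≈ 0.0005 × 64065.6 ≈ 32.0328 m.
The two errors are perpendicular, so the maximum displacement is √(55.5975² + 32.0328²) ≈ 64.1653 m.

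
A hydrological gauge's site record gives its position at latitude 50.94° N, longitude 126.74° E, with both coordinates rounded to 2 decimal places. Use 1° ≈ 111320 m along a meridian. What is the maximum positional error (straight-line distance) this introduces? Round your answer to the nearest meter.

Rounding to 2 decimal places leaves each coordinate within ±0.005° of the true value.
N–S: 0.005° × 111320 m/° = 556.6 m.
Longitude error → 0.005 × 111320 × cos 50.94° = 0.005 × 111320 × 0.6301 ≈ 350.733 m.
The two errors are perpendicular, so the maximum displacement is √(556.6² + 350.733²) ≈ 657.888 m.

658 meters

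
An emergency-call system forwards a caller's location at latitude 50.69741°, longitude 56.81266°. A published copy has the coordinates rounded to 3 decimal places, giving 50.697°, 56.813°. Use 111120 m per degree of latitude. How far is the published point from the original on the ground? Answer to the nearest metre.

Δlat = 50.69741 − 50.697 = +0.00041°; Δlon = 56.81266 − 56.813 = -0.00034°.
North–south shift: 0.00041 × 111120 = 45.5592 m.
E–W at 50.697°: -0.00034° × 111120 × cos 50.697° = -0.00034 × 111120 × 0.6334 ≈ -23.9312 m.
Hypotenuse of the two orthogonal shifts: √(45.5592² + 23.9312²) = 51.462 m.

51 metres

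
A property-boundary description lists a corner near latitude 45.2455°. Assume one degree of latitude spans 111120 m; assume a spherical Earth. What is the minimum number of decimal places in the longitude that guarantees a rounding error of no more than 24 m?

4

At 45.2455° one degree of longitude covers 111120 × cos 45.2455° ≈ 111120 × 0.7041 ≈ 78236.3 m.
Rounding to N decimal places gives at most 0.5 × 10⁻ᴺ degrees of error, i.e. 0.5 × 10⁻ᴺ × 78236.3 m.
Need 0.5 × 78236.3 × 10⁻ᴺ ≤ 24 → 10⁻ᴺ ≤ 6.135e-04, so N ≥ 3.21.
So 4 decimal places suffice (3.91 m); 3 would allow up to 39.1 m.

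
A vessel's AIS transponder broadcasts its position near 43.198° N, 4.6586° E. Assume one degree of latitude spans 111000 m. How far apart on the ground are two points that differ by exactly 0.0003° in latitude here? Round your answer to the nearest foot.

109 feet

Along a meridian 0.0003° is 0.0003 × 111000 = 33.3 m.
Converting: 33.3 m × 3.2808 ft/m ≈ 109.25 ft.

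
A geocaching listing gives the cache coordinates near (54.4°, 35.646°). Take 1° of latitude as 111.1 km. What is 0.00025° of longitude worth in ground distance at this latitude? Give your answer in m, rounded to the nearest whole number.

16 m

At 54.4° a degree of longitude is 111100 × cos 54.4° ≈ 64673.9 m, so 0.00025° corresponds to 16.1685 m.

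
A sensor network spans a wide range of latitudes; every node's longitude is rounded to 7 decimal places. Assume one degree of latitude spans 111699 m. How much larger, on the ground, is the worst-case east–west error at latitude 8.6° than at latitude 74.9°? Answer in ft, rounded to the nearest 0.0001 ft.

Rounding to 7 decimal places leaves the longitude within ±5e-08° of the true value.
At 8.6°: 5e-08° × 111699 × cos 8.6° = 5e-08 × 111699 × 0.9888 ≈ 0.0055222 m.
Error at 74.9° = 5e-08° × 111699 × cos 74.9° ≈ 0.0055849 × 0.2605 = 0.0014549 m.
Difference: 0.0055222 − 0.0014549 = 0.0040673 m.
Converting: 0.00406725 m × 3.2808 ft/m ≈ 0.013344 ft.

0.0133 ft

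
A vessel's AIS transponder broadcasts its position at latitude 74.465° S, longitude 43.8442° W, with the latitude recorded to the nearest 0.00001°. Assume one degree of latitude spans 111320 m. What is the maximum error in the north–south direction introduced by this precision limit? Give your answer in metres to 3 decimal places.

0.557 metres

Rounding to 5 decimal places leaves the latitude within ±5e-06° of the true value.
So the N–S error is at most 5e-06 × 111320 = 0.5566 m.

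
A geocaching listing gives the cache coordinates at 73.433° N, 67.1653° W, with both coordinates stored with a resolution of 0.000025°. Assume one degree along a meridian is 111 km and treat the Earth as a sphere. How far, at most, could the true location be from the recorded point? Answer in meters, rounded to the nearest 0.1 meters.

With a 0.000025° grid the true value lies within half a step, ±0.000025°/2 = ±1.25e-05°, of the stored one.
North–south component: 1.25e-05° × 111000 = 1.3875 m.
Longitude error → 1.25e-05 × 111000 × cos 73.433° = 1.25e-05 × 111000 × 0.2851 ≈ 0.395627 m.
Worst case both components are at the extreme and orthogonal: √(1.3875² + 0.395627²) ≈ 1.4428 m.

1.4 meters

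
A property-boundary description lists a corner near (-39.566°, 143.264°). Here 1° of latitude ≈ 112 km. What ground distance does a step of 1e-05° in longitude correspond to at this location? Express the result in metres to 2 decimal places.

0.86 metres

1e-05° of longitude at 39.566° is 1e-05 × 112000 × cos 39.566° ≈ 1e-05 × 86339.8 = 0.863398 m.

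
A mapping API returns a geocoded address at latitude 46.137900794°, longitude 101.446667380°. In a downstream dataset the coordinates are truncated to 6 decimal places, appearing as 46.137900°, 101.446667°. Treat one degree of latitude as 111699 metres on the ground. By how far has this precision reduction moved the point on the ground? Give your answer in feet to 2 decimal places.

The latitude changed by +0.000000794° and the longitude by +0.000000380°.
North–south shift: 0.000000794 × 111699 = 0.088689 m.
East–west at this latitude: 0.000000380° × 111699 × cos 46.1379° ≈ 0.000000380 × 77399 = 0.0294116 m.
Hypotenuse of the two orthogonal shifts: √(0.088689² + 0.0294116²) = 0.0934387 m.
In feet: 0.0934387 m ÷ 0.3048 ≈ 0.30656 ft.

0.31 feet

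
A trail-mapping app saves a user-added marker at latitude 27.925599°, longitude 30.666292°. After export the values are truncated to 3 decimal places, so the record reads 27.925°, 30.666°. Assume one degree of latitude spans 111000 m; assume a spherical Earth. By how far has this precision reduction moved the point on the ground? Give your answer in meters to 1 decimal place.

72.4 meters

The latitude changed by +0.000599° and the longitude by +0.000292°.
North–south shift: 0.000599 × 111000 = 66.489 m.
East–west at this latitude: 0.000292° × 111000 × cos 27.925° ≈ 0.000292 × 98075.3 = 28.638 m.
Combined displacement = (66.489² + 28.638²)^½ ≈ 72.3942 m.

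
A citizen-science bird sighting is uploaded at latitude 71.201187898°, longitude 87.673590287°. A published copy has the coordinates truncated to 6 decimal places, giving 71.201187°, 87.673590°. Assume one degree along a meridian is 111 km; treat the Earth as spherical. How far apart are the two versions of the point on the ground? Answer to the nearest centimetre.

10 centimetres

Δlat = 71.201187898 − 71.201187 = +0.000000898°; Δlon = 87.673590287 − 87.673590 = +0.000000287°.
N–S: 0.000000898° × 111000 m/° = 0.099678 m.
E–W at 71.2012°: 0.000000287° × 111000 × cos 71.2012° = 0.000000287 × 111000 × 0.3222 ≈ 0.0102658 m.
Distance: √(0.099678² + 0.0102658²) ≈ 0.100205 m.
That is 0.100205 m = 10.021 cm.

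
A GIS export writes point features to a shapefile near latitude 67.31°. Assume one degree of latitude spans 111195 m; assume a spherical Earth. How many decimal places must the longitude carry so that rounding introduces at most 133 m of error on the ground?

3 decimal places

At 67.31° one degree of longitude covers 111195 × cos 67.31° ≈ 111195 × 0.3857 ≈ 42892.9 m.
N decimal places → at most half a unit in the last place, 0.5 × 10⁻ᴺ° = 42892.9/2 × 10⁻ᴺ m.
Setting 21446.5 × 10⁻ᴺ ≤ 133 gives 10ᴺ ≥ 161.3, i.e. N ≥ 2.21.
N = 2 would give 214 m (too coarse); N = 3 gives 21.4 m ≤ 133 m.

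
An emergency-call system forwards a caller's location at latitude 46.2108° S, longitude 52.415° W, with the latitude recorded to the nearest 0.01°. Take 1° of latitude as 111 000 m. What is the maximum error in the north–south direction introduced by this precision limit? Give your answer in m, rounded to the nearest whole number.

555 m

Rounding to 2 decimal places leaves the latitude within ±0.005° of the true value.
So the N–S error is at most 0.005 × 111000 = 555 m.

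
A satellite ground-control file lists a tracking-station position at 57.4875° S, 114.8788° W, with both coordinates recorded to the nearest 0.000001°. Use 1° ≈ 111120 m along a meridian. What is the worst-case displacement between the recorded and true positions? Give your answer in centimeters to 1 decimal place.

6.3 centimeters

Rounding to 6 decimal places leaves each coordinate within ±5e-07° of the true value.
N–S: 5e-07° × 111120 m/° = 0.05556 m.
Longitude error → 5e-07 × 111120 × cos 57.4875° = 5e-07 × 111120 × 0.5375 ≈ 0.0298626 m.
Combining orthogonally: (0.05556² + 0.0298626²)^½ ≈ 0.0630768 m.
That is 0.0630768 m = 6.3077 cm.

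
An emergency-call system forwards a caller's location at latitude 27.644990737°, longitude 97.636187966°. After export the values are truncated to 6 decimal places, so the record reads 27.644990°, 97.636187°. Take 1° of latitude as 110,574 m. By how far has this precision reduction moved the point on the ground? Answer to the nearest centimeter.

12 centimeters

The latitude changed by +0.000000737° and the longitude by +0.000000966°.
North–south shift: 0.000000737 × 110574 = 0.081493 m.
East–west at this latitude: 0.000000966° × 110574 × cos 27.645° ≈ 0.000000966 × 97950.8 = 0.0946205 m.
Combined displacement = (0.081493² + 0.0946205²)^½ ≈ 0.124877 m.
That is 0.124877 m = 12.488 cm.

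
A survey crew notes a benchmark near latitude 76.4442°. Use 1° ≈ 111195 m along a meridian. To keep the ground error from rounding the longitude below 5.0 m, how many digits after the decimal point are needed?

4

At 76.4442° one degree of longitude covers 111195 × cos 76.4442° ≈ 111195 × 0.2344 ≈ 26063.2 m.
N decimal places → at most half a unit in the last place, 0.5 × 10⁻ᴺ° = 26063.2/2 × 10⁻ᴺ m.
Setting 13031.6 × 10⁻ᴺ ≤ 5.0 gives 10ᴺ ≥ 2606, i.e. N ≥ 3.42.
N = 3 would give 13 m (too coarse); N = 4 gives 1.3 m ≤ 5.0 m.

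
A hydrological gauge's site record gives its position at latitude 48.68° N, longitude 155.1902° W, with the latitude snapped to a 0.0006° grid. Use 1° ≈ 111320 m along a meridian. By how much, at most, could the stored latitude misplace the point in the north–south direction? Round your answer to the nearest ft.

110 ft

With a 0.0006° grid the true value lies within half a step, ±0.0006°/2 = ±0.0003°, of the stored one.
Along the meridian that is 0.0003° × 111320 m/° = 33.396 m.
In feet: 33.396 m ÷ 0.3048 ≈ 109.57 ft.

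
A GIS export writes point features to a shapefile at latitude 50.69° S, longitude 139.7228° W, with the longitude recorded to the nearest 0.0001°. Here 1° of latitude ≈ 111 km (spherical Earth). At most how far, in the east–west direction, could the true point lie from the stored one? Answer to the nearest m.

4 m

Rounding to 4 decimal places leaves the longitude within ±5e-05° of the true value.
One degree of longitude at 50.69° is 111000 × cos 50.69° ≈ 111000 × 0.6335 = 70320.3 m.
East–west error: 5e-05° × 70320.3 m/° ≈ 3.51601 m.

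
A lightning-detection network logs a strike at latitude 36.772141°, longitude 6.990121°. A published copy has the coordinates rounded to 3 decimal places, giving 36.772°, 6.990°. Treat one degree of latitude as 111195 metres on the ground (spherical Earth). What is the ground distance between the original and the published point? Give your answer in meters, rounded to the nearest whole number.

19 meters

Δlat = 36.772141 − 36.772 = +0.000141°; Δlon = 6.990121 − 6.990 = +0.000121°.
N–S: 0.000141° × 111195 m/° = 15.6785 m.
E–W at 36.772°: 0.000121° × 111195 × cos 36.772° = 0.000121 × 111195 × 0.8010 ≈ 10.7775 m.
Distance: √(15.6785² + 10.7775²) ≈ 19.0255 m.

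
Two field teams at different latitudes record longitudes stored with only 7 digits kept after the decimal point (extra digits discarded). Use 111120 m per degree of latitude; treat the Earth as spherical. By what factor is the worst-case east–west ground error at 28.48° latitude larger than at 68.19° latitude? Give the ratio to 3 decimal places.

Truncating at 7 decimal places can drop up to a full unit in the last place, so the longitude may be off by as much as 1e-07°.
Error at 28.48° = 1e-07° × 111120 × cos 28.48° ≈ 0.011112 × 0.8790 = 0.0097673 m.
Error at 68.19° = 1e-07° × 111120 × cos 68.19° ≈ 0.011112 × 0.3715 = 0.0041284 m.
The ratio reduces to cos 28.48° / cos 68.19° = 0.8790/0.3715 ≈ 2.3658.

2.366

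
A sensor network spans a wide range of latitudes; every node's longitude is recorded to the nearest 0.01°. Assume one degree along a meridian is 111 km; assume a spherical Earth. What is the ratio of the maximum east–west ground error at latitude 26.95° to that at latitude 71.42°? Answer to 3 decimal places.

Rounding to 2 decimal places leaves the longitude within ±0.005° of the true value.
Error at 26.95° = 0.005° × 111000 × cos 26.95° ≈ 555 × 0.8914 = 494.73 m.
Error at 71.42° = 0.005° × 111000 × cos 71.42° ≈ 555 × 0.3186 = 176.84 m.
Ratio: 494.73 / 176.84 = cos 26.95° / cos 71.42° ≈ 2.7976.

2.798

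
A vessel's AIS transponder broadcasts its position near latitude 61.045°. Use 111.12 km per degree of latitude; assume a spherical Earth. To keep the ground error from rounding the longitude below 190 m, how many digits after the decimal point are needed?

3

At 61.045° one degree of longitude covers 111120 × cos 61.045° ≈ 111120 × 0.4841 ≈ 53795.7 m.
Rounding to N decimal places gives at most 0.5 × 10⁻ᴺ degrees of error, i.e. 0.5 × 10⁻ᴺ × 53795.7 m.
Need 0.5 × 53795.7 × 10⁻ᴺ ≤ 190 → 10⁻ᴺ ≤ 7.064e-03, so N ≥ 2.15.
At 2 places the error can reach 269 m, but 3 places keeps it to 26.9 m.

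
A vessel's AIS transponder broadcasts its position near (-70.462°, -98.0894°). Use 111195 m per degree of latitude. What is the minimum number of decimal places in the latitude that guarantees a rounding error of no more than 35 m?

4 decimal places

One degree of latitude covers 111195 m.
Rounding to N decimal places gives at most 0.5 × 10⁻ᴺ degrees of error, i.e. 0.5 × 10⁻ᴺ × 111195 m.
Need 0.5 × 111195 × 10⁻ᴺ ≤ 35 → 10⁻ᴺ ≤ 6.295e-04, so N ≥ 3.20.
So 4 decimal places suffice (5.56 m); 3 would allow up to 55.6 m.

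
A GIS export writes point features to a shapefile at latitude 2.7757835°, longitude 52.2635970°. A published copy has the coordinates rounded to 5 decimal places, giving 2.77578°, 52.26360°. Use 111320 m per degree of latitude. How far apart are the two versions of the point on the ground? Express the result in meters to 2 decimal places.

The latitude changed by +0.0000035° and the longitude by -0.0000030°.
North–south shift: 0.0000035 × 111320 = 0.38962 m.
E–W at 2.77578°: -0.0000030° × 111320 × cos 2.77578° = -0.0000030 × 111320 × 0.9988 ≈ -0.333568 m.
Combined displacement = (0.38962² + 0.333568²)^½ ≈ 0.512905 m.

0.51 meters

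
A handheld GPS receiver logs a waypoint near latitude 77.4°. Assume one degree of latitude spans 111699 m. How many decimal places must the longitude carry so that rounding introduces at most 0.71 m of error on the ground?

5

At 77.4° one degree of longitude covers 111699 × cos 77.4° ≈ 111699 × 0.2181 ≈ 24366.4 m.
N decimal places → at most half a unit in the last place, 0.5 × 10⁻ᴺ° = 24366.4/2 × 10⁻ᴺ m.
Setting 12183.2 × 10⁻ᴺ ≤ 0.71 gives 10ᴺ ≥ 1.716e+04, i.e. N ≥ 4.23.
At 4 places the error can reach 1.22 m, but 5 places keeps it to 0.122 m.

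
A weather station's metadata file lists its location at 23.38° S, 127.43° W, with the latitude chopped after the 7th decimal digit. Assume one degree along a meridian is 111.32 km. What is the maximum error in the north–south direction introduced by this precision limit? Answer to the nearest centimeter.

1 centimeters

Truncating at 7 decimal places can drop up to a full unit in the last place, so the latitude may be off by as much as 1e-07°.
So the N–S error is at most 1e-07 × 111320 = 0.011132 m.
That is 0.011132 m = 1.1132 cm.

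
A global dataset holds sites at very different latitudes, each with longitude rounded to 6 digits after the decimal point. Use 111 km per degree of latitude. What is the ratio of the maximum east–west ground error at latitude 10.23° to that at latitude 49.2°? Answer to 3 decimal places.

Rounding to 6 decimal places leaves the longitude within ±5e-07° of the true value.
Error at 10.23° = 5e-07° × 111000 × cos 10.23° ≈ 0.0555 × 0.9841 = 0.054618 m.
Error at 49.2° = 5e-07° × 111000 × cos 49.2° ≈ 0.0555 × 0.6534 = 0.036265 m.
The ratio reduces to cos 10.23° / cos 49.2° = 0.9841/0.6534 ≈ 1.5061.

1.506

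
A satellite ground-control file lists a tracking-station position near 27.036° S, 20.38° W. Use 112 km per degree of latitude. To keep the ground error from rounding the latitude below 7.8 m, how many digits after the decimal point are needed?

4 decimal places

One degree of latitude covers 112000 m.
Rounding to N decimal places gives at most 0.5 × 10⁻ᴺ degrees of error, i.e. 0.5 × 10⁻ᴺ × 112000 m.
Setting 56000 × 10⁻ᴺ ≤ 7.8 gives 10ᴺ ≥ 7179, i.e. N ≥ 3.86.
At 3 places the error can reach 56 m, but 4 places keeps it to 5.6 m.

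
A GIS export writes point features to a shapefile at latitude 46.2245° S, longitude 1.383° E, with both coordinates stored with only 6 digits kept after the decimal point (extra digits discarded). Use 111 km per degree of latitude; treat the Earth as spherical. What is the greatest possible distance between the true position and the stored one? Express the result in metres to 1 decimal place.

Truncating at 6 decimal places can drop up to a full unit in the last place, so each coordinate may be off by as much as 1e-06°.
Latitude error → 1e-06 × 111000 = 0.111 m along the meridian.
E–W at 46.2245°: 1e-06° × 111000 × cos 46.2245° = 1e-06 × 111000 × 0.6918 ≈ 0.0767936 m.
Combining orthogonally: (0.111² + 0.0767936²)^½ ≈ 0.134975 m.

0.1 metres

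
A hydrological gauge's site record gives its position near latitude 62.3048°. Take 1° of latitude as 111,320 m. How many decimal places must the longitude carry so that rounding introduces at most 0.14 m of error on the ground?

At 62.3048° one degree of longitude covers 111320 × cos 62.3048° ≈ 111320 × 0.4648 ≈ 51738 m.
Rounding to N decimal places gives at most 0.5 × 10⁻ᴺ degrees of error, i.e. 0.5 × 10⁻ᴺ × 51738 m.
Need 0.5 × 51738 × 10⁻ᴺ ≤ 0.14 → 10⁻ᴺ ≤ 5.412e-06, so N ≥ 5.27.
At 5 places the error can reach 0.259 m, but 6 places keeps it to 0.0259 m.

6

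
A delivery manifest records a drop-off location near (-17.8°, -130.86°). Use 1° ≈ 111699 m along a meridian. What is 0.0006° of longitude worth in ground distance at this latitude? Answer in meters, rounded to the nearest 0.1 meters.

63.8 meters

One degree of longitude here spans 111699 × cos 17.8° = 111699 × 0.9521 ≈ 106352 m; 0.0006° of that is 63.8111 m.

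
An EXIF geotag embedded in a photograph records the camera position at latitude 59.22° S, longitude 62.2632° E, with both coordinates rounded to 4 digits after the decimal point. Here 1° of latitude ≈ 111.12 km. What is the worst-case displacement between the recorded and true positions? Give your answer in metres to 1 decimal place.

Rounding to 4 decimal places leaves each coordinate within ±5e-05° of the true value.
North–south component: 5e-05° × 111120 = 5.556 m.
Longitude error → 5e-05 × 111120 × cos 59.22° = 5e-05 × 111120 × 0.5117 ≈ 2.84324 m.
Worst case both components are at the extreme and orthogonal: √(5.556² + 2.84324²) ≈ 6.24125 m.

6.2 metres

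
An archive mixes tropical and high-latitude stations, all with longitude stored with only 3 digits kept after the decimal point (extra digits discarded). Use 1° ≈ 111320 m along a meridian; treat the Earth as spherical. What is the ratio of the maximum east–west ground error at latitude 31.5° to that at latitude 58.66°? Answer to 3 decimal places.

1.639

Truncating at 3 decimal places can drop up to a full unit in the last place, so the longitude may be off by as much as 0.001°.
Error at 31.5° = 0.001° × 111320 × cos 31.5° ≈ 111.32 × 0.8526 = 94.916 m.
Error at 58.66° = 0.001° × 111320 × cos 58.66° ≈ 111.32 × 0.5201 = 57.899 m.
Ratio: 94.916 / 57.899 = cos 31.5° / cos 58.66° ≈ 1.6393.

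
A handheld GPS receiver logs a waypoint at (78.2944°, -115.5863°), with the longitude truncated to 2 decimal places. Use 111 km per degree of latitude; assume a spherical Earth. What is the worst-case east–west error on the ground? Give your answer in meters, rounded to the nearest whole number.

225 meters

Truncating at 2 decimal places can drop up to a full unit in the last place, so the longitude may be off by as much as 0.01°.
One degree of longitude at 78.2944° is 111000 × cos 78.2944° ≈ 111000 × 0.2029 = 22520 m.
East–west error: 0.01° × 22520 m/° ≈ 225.2 m.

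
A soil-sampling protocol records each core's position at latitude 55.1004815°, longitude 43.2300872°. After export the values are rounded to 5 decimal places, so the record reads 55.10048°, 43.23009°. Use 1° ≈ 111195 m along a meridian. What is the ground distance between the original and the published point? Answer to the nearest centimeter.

The latitude changed by +0.0000015° and the longitude by -0.0000028°.
N–S: 0.0000015° × 111195 m/° = 0.166793 m.
East–west at this latitude: -0.0000028° × 111195 × cos 55.1005° ≈ -0.0000028 × 63619 = -0.178133 m.
Combined displacement = (0.166793² + 0.178133²)^½ ≈ 0.244031 m.
That is 0.244031 m = 24.403 cm.

24 centimeters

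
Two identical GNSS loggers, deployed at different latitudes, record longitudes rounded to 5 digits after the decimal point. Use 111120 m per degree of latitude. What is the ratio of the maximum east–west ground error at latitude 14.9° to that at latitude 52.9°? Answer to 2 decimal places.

1.60

Rounding to 5 decimal places leaves the longitude within ±5e-06° of the true value.
Error at 14.9° = 5e-06° × 111120 × cos 14.9° ≈ 0.5556 × 0.9664 = 0.53692 m.
Error at 52.9° = 5e-06° × 111120 × cos 52.9° ≈ 0.5556 × 0.6032 = 0.33514 m.
The ratio reduces to cos 14.9° / cos 52.9° = 0.9664/0.6032 ≈ 1.6021.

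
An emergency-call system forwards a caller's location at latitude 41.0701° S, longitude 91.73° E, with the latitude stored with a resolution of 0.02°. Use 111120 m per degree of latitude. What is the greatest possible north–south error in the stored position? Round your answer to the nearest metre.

With a 0.02° grid the true value lies within half a step, ±0.02°/2 = ±0.01°, of the stored one.
So the N–S error is at most 0.01 × 111120 = 1111.2 m.

1111 metres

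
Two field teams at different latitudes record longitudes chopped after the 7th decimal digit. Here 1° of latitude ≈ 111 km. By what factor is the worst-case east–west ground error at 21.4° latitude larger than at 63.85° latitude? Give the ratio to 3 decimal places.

Truncating at 7 decimal places can drop up to a full unit in the last place, so the longitude may be off by as much as 1e-07°.
Error at 21.4° = 1e-07° × 111000 × cos 21.4° ≈ 0.0111 × 0.9311 = 0.010335 m.
At 63.85°: 1e-07° × 111000 × cos 63.85° = 1e-07 × 111000 × 0.4407 ≈ 0.004892 m.
The ratio reduces to cos 21.4° / cos 63.85° = 0.9311/0.4407 ≈ 2.1126.

2.113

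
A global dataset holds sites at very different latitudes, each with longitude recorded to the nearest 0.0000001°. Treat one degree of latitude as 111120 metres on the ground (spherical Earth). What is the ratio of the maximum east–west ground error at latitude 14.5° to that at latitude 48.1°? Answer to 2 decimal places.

1.45

Rounding to 7 decimal places leaves the longitude within ±5e-08° of the true value.
At 14.5°: 5e-08° × 111120 × cos 14.5° = 5e-08 × 111120 × 0.9681 ≈ 0.005379 m.
Error at 48.1° = 5e-08° × 111120 × cos 48.1° ≈ 0.005556 × 0.6678 = 0.0037105 m.
Ratio: 0.005379 / 0.0037105 = cos 14.5° / cos 48.1° ≈ 1.4497.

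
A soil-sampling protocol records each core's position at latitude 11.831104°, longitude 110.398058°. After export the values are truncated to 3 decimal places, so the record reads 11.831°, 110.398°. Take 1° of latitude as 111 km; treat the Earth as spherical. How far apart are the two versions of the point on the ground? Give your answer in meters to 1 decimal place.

The latitude changed by +0.000104° and the longitude by +0.000058°.
North–south shift: 0.000104 × 111000 = 11.544 m.
East–west at this latitude: 0.000058° × 111000 × cos 11.831° ≈ 0.000058 × 108642 = 6.30124 m.
Combined displacement = (11.544² + 6.30124²)^½ ≈ 13.1518 m.

13.2 meters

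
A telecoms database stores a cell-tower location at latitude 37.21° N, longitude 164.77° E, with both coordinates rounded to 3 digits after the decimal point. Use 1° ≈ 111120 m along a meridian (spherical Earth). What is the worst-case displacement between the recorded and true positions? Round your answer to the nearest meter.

Rounding to 3 decimal places leaves each coordinate within ±0.0005° of the true value.
Latitude error → 0.0005 × 111120 = 55.56 m along the meridian.
East–west component at 37.21°: 0.0005° × 111120 × cos 37.21° ≈ 0.0005 × 88498.7 ≈ 44.2493 m.
Worst case both components are at the extreme and orthogonal: √(55.56² + 44.2493²) ≈ 71.0276 m.

71 meters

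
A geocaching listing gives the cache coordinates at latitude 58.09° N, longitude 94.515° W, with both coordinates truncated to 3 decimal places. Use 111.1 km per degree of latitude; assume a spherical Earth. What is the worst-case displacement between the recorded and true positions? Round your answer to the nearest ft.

Truncating at 3 decimal places can drop up to a full unit in the last place, so each coordinate may be off by as much as 0.001°.
N–S: 0.001° × 111100 m/° = 111.1 m.
East–west component at 58.09°: 0.001° × 111100 × cos 58.09° ≈ 0.001 × 58726 ≈ 58.726 m.
Combining orthogonally: (111.1² + 58.726²)^½ ≈ 125.666 m.
Converting: 125.666 m × 3.2808 ft/m ≈ 412.29 ft.

412 ft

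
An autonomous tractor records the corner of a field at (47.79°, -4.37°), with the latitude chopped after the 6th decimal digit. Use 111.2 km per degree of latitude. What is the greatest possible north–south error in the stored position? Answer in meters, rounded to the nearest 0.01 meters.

0.11 meters

Truncating at 6 decimal places can drop up to a full unit in the last place, so the latitude may be off by as much as 1e-06°.
Along the meridian that is 1e-06° × 111200 m/° = 0.1112 m.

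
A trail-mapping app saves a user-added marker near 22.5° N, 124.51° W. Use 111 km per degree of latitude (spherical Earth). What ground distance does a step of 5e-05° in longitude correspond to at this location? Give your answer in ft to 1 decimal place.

16.8 ft

One degree of longitude here spans 111000 × cos 22.5° = 111000 × 0.9239 ≈ 102551 m; 5e-05° of that is 5.12753 m.
In feet: 5.12753 m ÷ 0.3048 ≈ 16.823 ft.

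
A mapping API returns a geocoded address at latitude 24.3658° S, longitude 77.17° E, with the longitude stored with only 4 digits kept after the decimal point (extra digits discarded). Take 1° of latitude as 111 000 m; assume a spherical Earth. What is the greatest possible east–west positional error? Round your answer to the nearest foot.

33 feet

Truncating at 4 decimal places can drop up to a full unit in the last place, so the longitude may be off by as much as 0.0001°.
One degree of longitude at 24.3658° is 111000 × cos 24.3658° ≈ 111000 × 0.9109 = 101113 m.
Maximum E–W displacement: 0.0001 × 101113 = 10.1113 m.
In feet: 10.1113 m ÷ 0.3048 ≈ 33.174 ft.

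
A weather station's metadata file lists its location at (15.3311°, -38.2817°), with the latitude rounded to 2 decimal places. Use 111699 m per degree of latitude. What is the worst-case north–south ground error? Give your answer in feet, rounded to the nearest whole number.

1832 feet

Rounding to 2 decimal places leaves the latitude within ±0.005° of the true value.
North–south distance: 0.005° × 111699 m/° = 558.495 m.
Converting: 558.495 m × 3.2808 ft/m ≈ 1832.3 ft.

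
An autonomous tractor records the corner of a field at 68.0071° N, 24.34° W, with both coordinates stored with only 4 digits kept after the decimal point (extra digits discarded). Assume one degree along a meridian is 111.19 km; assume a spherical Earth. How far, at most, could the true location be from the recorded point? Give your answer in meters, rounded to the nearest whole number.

12 meters

Truncating at 4 decimal places can drop up to a full unit in the last place, so each coordinate may be off by as much as 0.0001°.
North–south component: 0.0001° × 111190 = 11.119 m.
East–west component at 68.0071°: 0.0001° × 111190 × cos 68.0071° ≈ 0.0001 × 41639.7 ≈ 4.16397 m.
Combining orthogonally: (11.119² + 4.16397²)^½ ≈ 11.8731 m.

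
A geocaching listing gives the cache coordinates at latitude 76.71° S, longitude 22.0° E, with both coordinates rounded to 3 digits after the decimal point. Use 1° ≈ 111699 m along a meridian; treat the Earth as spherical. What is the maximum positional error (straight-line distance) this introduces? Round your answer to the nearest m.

Rounding to 3 decimal places leaves each coordinate within ±0.0005° of the true value.
Latitude error → 0.0005 × 111699 = 55.8495 m along the meridian.
Longitude error → 0.0005 × 111699 × cos 76.71° = 0.0005 × 111699 × 0.2299 ≈ 12.8387 m.
Combining orthogonally: (55.8495² + 12.8387²)^½ ≈ 57.3062 m.

57 m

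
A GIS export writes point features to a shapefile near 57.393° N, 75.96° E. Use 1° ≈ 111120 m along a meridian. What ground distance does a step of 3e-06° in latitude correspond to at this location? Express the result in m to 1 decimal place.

0.3 m

Along a meridian 3e-06° is 3e-06 × 111120 = 0.33336 m.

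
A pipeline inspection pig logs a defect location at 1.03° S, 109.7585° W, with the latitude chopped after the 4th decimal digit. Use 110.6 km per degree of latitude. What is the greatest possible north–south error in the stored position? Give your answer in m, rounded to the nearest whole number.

Truncating at 4 decimal places can drop up to a full unit in the last place, so the latitude may be off by as much as 0.0001°.
So the N–S error is at most 0.0001 × 110600 = 11.06 m.

11 m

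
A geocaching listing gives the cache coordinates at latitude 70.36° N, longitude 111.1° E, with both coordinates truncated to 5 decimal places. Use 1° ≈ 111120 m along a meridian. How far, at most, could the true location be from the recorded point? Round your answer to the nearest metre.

1 metres

Truncating at 5 decimal places can drop up to a full unit in the last place, so each coordinate may be off by as much as 1e-05°.
N–S: 1e-05° × 111120 m/° = 1.1112 m.
East–west component at 70.36°: 1e-05° × 111120 × cos 70.36° ≈ 1e-05 × 37348.5 ≈ 0.373485 m.
Worst case both components are at the extreme and orthogonal: √(1.1112² + 0.373485²) ≈ 1.17229 m.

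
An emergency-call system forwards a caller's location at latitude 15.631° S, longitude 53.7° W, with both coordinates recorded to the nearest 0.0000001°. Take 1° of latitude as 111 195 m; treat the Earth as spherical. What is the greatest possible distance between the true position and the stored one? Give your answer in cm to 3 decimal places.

0.772 cm

Rounding to 7 decimal places leaves each coordinate within ±5e-08° of the true value.
N–S: 5e-08° × 111195 m/° = 0.00555975 m.
E–W at 15.631°: 5e-08° × 111195 × cos 15.631° = 5e-08 × 111195 × 0.9630 ≈ 0.00535413 m.
Combining orthogonally: (0.00555975² + 0.00535413²)^½ ≈ 0.00771865 m.
That is 0.00771865 m = 0.77187 cm.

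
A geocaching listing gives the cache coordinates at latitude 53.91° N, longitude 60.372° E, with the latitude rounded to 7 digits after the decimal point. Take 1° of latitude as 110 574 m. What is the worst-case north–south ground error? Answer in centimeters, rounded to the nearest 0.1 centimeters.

Rounding to 7 decimal places leaves the latitude within ±5e-08° of the true value.
So the N–S error is at most 5e-08 × 110574 = 0.0055287 m.
That is 0.0055287 m = 0.55287 cm.

0.6 centimeters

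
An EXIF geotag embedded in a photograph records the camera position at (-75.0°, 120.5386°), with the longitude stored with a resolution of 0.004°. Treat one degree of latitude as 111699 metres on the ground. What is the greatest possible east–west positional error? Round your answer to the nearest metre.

With a 0.004° grid the true value lies within half a step, ±0.004°/2 = ±0.002°, of the stored one.
At latitude 75° a degree of longitude spans 111699 m × cos 75° = 111699 × 0.2588 ≈ 28909.8 m.
Maximum E–W displacement: 0.002 × 28909.8 = 57.8197 m.

58 metres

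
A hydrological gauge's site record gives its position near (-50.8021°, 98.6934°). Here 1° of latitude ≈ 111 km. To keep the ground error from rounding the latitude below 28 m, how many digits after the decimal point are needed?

One degree of latitude covers 111000 m.
N decimal places → at most half a unit in the last place, 0.5 × 10⁻ᴺ° = 111000/2 × 10⁻ᴺ m.
Setting 55500 × 10⁻ᴺ ≤ 28 gives 10ᴺ ≥ 1982, i.e. N ≥ 3.30.
At 3 places the error can reach 55.5 m, but 4 places keeps it to 5.55 m.

4 decimal places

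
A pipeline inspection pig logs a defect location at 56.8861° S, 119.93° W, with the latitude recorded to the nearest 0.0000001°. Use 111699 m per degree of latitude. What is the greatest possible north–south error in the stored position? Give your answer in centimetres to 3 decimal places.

0.558 centimetres

Rounding to 7 decimal places leaves the latitude within ±5e-08° of the true value.
So the N–S error is at most 5e-08 × 111699 = 0.00558495 m.
That is 0.00558495 m = 0.55849 cm.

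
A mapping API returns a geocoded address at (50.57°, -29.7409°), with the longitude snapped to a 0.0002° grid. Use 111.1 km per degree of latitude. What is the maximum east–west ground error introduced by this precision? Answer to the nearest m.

7 m

With a 0.0002° grid the true value lies within half a step, ±0.0002°/2 = ±0.0001°, of the stored one.
Parallels shrink by cos φ, so at 50.57° a degree of longitude is 111100 × 0.6351 ≈ 70563.5 m.
Maximum E–W displacement: 0.0001 × 70563.5 = 7.05635 m.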